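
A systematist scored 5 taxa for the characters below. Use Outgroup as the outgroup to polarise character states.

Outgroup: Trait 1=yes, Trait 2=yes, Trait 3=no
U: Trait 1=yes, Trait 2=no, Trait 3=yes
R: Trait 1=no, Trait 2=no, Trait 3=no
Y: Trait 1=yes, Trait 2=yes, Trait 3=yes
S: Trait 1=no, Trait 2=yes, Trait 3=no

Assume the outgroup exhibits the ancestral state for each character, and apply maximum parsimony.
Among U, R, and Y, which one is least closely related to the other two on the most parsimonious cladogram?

R

Character polarity is set by the outgroup: the derived state is whichever differs from the outgroup's state, so for Trait 1, Trait 2 the derived state is 'no', and for the remaining characters it is 'yes'.
Only R and S show the derived state 'no' for Trait 1, supporting them as a clade.
Trait 2 groups R and U, which is incompatible with the clades supported by the remaining characters; treating it as convergent (homoplasy) costs fewer steps than any alternative tree.
Trait 3: derived state 'yes' in U and Y only — synapomorphy for {U, Y}.
Most parsimonious ingroup topology: ((U,Y),(R,S)).
U and Y share a more recent common ancestor with each other than either does with R, so R is the least closely related of the three.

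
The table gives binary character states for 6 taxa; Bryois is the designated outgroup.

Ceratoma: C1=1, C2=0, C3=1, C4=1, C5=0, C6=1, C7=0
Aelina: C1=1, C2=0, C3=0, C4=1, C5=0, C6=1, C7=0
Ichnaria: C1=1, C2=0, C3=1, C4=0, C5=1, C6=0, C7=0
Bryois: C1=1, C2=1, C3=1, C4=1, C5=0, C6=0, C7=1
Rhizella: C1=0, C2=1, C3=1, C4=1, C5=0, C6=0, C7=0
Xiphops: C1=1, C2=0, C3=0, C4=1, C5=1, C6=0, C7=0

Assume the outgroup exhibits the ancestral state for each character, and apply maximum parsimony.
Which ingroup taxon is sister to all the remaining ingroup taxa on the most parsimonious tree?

Character polarity is set by the outgroup: the derived state is whichever differs from the outgroup's state, so for C1, C2, C3, C4, C7 the derived state is '0', and for the remaining characters it is '1'.
C1: derived state '0' in Rhizella only — an autapomorphy, so it tells us nothing about relationships among taxa.
Only Aelina, Ceratoma, Ichnaria, and Xiphops show the derived state '0' for C2, supporting them as a clade.
C3 (state '0') occurs in Aelina and Xiphops but conflicts with the nesting implied by the other characters — most parsimoniously interpreted as homoplasy.
C4 (derived state '0') is unique to Ichnaria (autapomorphy; uninformative for grouping).
C5: derived state '1' in Ichnaria and Xiphops only — synapomorphy for {Ichnaria, Xiphops}.
C6: derived state '1' in Aelina and Ceratoma only — synapomorphy for {Aelina, Ceratoma}.
C7 (derived state '0') is shared by all ingroup taxa — unites the whole ingroup.
Most parsimonious ingroup topology: (((Aelina,Ceratoma),(Xiphops,Ichnaria)),Rhizella).
Rhizella is sister to the clade containing all other ingroup taxa, so it is the earliest-diverging (most basal) ingroup lineage.

Rhizella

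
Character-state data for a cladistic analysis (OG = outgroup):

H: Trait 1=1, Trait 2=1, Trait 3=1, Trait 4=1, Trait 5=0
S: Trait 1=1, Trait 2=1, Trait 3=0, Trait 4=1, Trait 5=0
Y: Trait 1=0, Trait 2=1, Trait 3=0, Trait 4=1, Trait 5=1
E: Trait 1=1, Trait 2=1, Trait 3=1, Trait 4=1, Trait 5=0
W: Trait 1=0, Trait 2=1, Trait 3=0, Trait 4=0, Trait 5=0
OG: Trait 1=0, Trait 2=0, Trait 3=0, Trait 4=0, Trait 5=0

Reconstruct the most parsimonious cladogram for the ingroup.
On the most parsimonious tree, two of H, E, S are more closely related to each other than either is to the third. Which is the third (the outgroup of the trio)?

S

The outgroup has state '0' for every character, so '1' is the derived state throughout.
Only E, H, and S show the derived state '1' for Trait 1, supporting them as a clade.
Trait 2 (derived state '1') is shared by all ingroup taxa — unites the whole ingroup.
Only E and H show the derived state '1' for Trait 3, supporting them as a clade.
Trait 4 (derived state '1') is shared by E, H, S, and Y — a synapomorphy uniting that clade.
Trait 5: derived state '1' in Y only — an autapomorphy, so it tells us nothing about relationships among taxa.
Most parsimonious ingroup topology: ((Y,((H,E),S)),W).
E and H share a more recent common ancestor with each other than either does with S, so S is the least closely related of the three.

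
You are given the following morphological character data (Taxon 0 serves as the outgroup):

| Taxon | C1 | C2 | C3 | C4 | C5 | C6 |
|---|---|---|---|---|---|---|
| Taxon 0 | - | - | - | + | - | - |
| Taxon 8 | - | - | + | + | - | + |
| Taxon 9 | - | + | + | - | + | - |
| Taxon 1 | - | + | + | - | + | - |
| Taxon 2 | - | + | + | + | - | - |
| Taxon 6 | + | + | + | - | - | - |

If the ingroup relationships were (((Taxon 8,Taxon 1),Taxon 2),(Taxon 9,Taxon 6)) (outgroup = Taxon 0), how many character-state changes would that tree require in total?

Map each character onto (((Taxon 8,Taxon 1),Taxon 2),(Taxon 9,Taxon 6)) (rooted by Taxon 0) and count the minimum state changes it requires (Fitch parsimony):
C1: 1; C2: 2; C3: 1; C4: 2; C5: 2; C6: 1.
Total tree length = 9.

9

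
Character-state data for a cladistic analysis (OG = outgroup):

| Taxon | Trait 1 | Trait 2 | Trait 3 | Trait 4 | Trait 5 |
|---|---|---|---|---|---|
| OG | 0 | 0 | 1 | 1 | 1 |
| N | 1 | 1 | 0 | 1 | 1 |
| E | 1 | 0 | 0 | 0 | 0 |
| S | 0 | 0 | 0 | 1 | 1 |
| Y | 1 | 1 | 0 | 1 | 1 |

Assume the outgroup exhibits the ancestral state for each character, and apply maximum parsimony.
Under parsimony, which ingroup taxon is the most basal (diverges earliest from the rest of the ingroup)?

Character polarity is set by the outgroup: the derived state is whichever differs from the outgroup's state, so for Trait 3, Trait 4, Trait 5 the derived state is '0', and for the remaining characters it is '1'.
Trait 1 (derived state '1') is shared by E, N, and Y — a synapomorphy uniting that clade.
Only N and Y show the derived state '1' for Trait 2, supporting them as a clade.
Trait 3 (derived state '0') is shared by all ingroup taxa — unites the whole ingroup.
Trait 4: derived state '0' in E only — an autapomorphy, so it tells us nothing about relationships among taxa.
Trait 5: derived state '0' in E only — an autapomorphy, so it tells us nothing about relationships among taxa.
Most parsimonious ingroup topology: (((N,Y),E),S).
S is sister to the clade containing all other ingroup taxa, so it is the earliest-diverging (most basal) ingroup lineage.

S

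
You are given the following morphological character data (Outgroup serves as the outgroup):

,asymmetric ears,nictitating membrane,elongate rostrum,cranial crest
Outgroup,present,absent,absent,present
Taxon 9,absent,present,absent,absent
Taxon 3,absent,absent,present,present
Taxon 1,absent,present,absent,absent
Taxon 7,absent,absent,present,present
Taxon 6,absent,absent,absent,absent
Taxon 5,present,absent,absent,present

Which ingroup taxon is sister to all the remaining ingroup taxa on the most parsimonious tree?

Taxon 5

Character polarity is set by the outgroup: the derived state is whichever differs from the outgroup's state, so for asymmetric ears, cranial crest the derived state is 'absent', and for the remaining characters it is 'present'.
asymmetric ears: derived state 'absent' in Taxon 1, Taxon 3, Taxon 6, Taxon 7, and Taxon 9 only — synapomorphy for {Taxon 1, Taxon 3, Taxon 6, Taxon 7, Taxon 9}.
nictitating membrane: derived state 'present' in Taxon 1 and Taxon 9 only — synapomorphy for {Taxon 1, Taxon 9}.
elongate rostrum: derived state 'present' in Taxon 3 and Taxon 7 only — synapomorphy for {Taxon 3, Taxon 7}.
cranial crest (derived state 'absent') is shared by Taxon 1, Taxon 6, and Taxon 9 — a synapomorphy uniting that clade.
Most parsimonious ingroup topology: ((((Taxon 9,Taxon 1),Taxon 6),(Taxon 3,Taxon 7)),Taxon 5).
Taxon 5 is sister to the clade containing all other ingroup taxa, so it is the earliest-diverging (most basal) ingroup lineage.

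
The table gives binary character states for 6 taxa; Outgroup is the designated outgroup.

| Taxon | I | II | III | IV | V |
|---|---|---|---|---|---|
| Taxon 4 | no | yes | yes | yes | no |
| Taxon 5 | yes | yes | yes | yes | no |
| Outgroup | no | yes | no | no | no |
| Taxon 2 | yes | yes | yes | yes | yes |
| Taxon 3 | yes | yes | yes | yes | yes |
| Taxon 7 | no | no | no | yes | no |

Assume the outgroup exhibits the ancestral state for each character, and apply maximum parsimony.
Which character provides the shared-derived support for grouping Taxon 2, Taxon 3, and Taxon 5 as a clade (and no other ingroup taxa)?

Character polarity is set by the outgroup: the derived state is whichever differs from the outgroup's state, so for II the derived state is 'no', and for the remaining characters it is 'yes'.
I (derived state 'yes') is shared by Taxon 2, Taxon 3, and Taxon 5 — a synapomorphy uniting that clade.
II: derived state 'no' in Taxon 7 only — an autapomorphy, so it tells us nothing about relationships among taxa.
Only Taxon 2, Taxon 3, Taxon 4, and Taxon 5 show the derived state 'yes' for III, supporting them as a clade.
All ingroup taxa share the derived state 'yes' for IV; it defines the ingroup but does not resolve relationships within it.
V: derived state 'yes' in Taxon 2 and Taxon 3 only — synapomorphy for {Taxon 2, Taxon 3}.
Most parsimonious ingroup topology: ((Taxon 4,(Taxon 5,(Taxon 3,Taxon 2))),Taxon 7).
The clade {Taxon 2, Taxon 3, Taxon 5} is supported by I: its derived state 'yes' occurs in exactly those taxa and in no other taxon (including the outgroup).

I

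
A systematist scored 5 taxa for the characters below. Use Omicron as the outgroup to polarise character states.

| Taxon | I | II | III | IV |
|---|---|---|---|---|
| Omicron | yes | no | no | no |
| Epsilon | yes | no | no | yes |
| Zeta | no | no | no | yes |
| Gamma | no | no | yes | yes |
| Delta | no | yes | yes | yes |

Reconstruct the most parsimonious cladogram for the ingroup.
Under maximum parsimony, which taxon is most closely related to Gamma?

Character polarity is set by the outgroup: the derived state is whichever differs from the outgroup's state, so for I the derived state is 'no', and for the remaining characters it is 'yes'.
Only Delta, Gamma, and Zeta show the derived state 'no' for I, supporting them as a clade.
II: derived state 'yes' in Delta only — an autapomorphy, so it tells us nothing about relationships among taxa.
III (derived state 'yes') is shared by Delta and Gamma — a synapomorphy uniting that clade.
IV (derived state 'yes') is shared by all ingroup taxa — unites the whole ingroup.
Most parsimonious ingroup topology: (Epsilon,(Zeta,(Gamma,Delta))).
Gamma and Delta form a cherry on this tree, so they are sister taxa.

Delta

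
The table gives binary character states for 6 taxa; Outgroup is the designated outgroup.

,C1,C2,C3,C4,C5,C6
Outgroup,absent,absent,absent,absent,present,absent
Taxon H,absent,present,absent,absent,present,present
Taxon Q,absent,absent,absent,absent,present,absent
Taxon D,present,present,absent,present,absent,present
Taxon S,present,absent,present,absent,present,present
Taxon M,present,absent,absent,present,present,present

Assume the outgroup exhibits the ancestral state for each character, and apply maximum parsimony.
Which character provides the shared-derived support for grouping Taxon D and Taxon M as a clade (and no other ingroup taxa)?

Character polarity is set by the outgroup: the derived state is whichever differs from the outgroup's state, so for C5 the derived state is 'absent', and for the remaining characters it is 'present'.
C1: derived state 'present' in Taxon D, Taxon M, and Taxon S only — synapomorphy for {Taxon D, Taxon M, Taxon S}.
C2 (state 'present') occurs in Taxon D and Taxon H but conflicts with the nesting implied by the other characters — most parsimoniously interpreted as homoplasy.
C3: derived state 'present' in Taxon S only — an autapomorphy, so it tells us nothing about relationships among taxa.
C4 (derived state 'present') is shared by Taxon D and Taxon M — a synapomorphy uniting that clade.
C5: derived state 'absent' in Taxon D only — an autapomorphy, so it tells us nothing about relationships among taxa.
C6: derived state 'present' in Taxon D, Taxon H, Taxon M, and Taxon S only — synapomorphy for {Taxon D, Taxon H, Taxon M, Taxon S}.
Most parsimonious ingroup topology: ((Taxon H,((Taxon D,Taxon M),Taxon S)),Taxon Q).
The clade {Taxon D, Taxon M} is supported by C4: its derived state 'present' occurs in exactly those taxa and in no other taxon (including the outgroup).

C4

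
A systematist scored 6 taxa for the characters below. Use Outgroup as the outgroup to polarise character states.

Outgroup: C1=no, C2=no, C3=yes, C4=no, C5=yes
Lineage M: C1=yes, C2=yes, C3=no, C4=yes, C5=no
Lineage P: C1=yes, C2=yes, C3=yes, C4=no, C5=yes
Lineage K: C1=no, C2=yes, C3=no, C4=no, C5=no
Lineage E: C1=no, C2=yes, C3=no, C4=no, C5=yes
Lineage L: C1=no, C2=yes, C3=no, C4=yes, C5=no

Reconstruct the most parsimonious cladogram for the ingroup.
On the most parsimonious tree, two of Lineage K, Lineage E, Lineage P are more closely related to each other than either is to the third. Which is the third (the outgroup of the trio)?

Lineage P

Character polarity is set by the outgroup: the derived state is whichever differs from the outgroup's state, so for C3, C5 the derived state is 'no', and for the remaining characters it is 'yes'.
C1 (state 'yes') occurs in Lineage M and Lineage P but conflicts with the nesting implied by the other characters — most parsimoniously interpreted as homoplasy.
C2 (derived state 'yes') is shared by all ingroup taxa — unites the whole ingroup.
Only Lineage E, Lineage K, Lineage L, and Lineage M show the derived state 'no' for C3, supporting them as a clade.
C4: derived state 'yes' in Lineage L and Lineage M only — synapomorphy for {Lineage L, Lineage M}.
C5: derived state 'no' in Lineage K, Lineage L, and Lineage M only — synapomorphy for {Lineage K, Lineage L, Lineage M}.
Most parsimonious ingroup topology: ((((Lineage M,Lineage L),Lineage K),Lineage E),Lineage P).
Lineage E and Lineage K share a more recent common ancestor with each other than either does with Lineage P, so Lineage P is the least closely related of the three.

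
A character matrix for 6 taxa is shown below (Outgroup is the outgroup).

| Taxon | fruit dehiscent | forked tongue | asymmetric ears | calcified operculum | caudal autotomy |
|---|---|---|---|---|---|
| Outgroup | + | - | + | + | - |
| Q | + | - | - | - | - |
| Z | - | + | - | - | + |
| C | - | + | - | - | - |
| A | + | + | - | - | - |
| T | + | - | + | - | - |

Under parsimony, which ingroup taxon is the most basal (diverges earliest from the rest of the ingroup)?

T

Character polarity is set by the outgroup: the derived state is whichever differs from the outgroup's state, so for fruit dehiscent, asymmetric ears, calcified operculum the derived state is '-', and for the remaining characters it is '+'.
fruit dehiscent: derived state '-' in C and Z only — synapomorphy for {C, Z}.
Only A, C, and Z show the derived state '+' for forked tongue, supporting them as a clade.
Only A, C, Q, and Z show the derived state '-' for asymmetric ears, supporting them as a clade.
All ingroup taxa share the derived state '-' for calcified operculum; it defines the ingroup but does not resolve relationships within it.
caudal autotomy: derived state '+' in Z only — an autapomorphy, so it tells us nothing about relationships among taxa.
Most parsimonious ingroup topology: ((Q,((Z,C),A)),T).
T is sister to the clade containing all other ingroup taxa, so it is the earliest-diverging (most basal) ingroup lineage.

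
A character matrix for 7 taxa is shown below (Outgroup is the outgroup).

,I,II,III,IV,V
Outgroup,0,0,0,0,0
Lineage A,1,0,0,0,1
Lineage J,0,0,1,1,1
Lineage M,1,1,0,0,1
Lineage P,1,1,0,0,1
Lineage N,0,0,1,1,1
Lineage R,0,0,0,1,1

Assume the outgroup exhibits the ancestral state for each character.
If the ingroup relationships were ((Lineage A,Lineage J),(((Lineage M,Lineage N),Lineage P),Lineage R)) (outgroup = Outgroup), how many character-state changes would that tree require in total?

Map each character onto ((Lineage A,Lineage J),(((Lineage M,Lineage N),Lineage P),Lineage R)) (rooted by Outgroup) and count the minimum state changes it requires (Fitch parsimony):
I: 3; II: 2; III: 2; IV: 3; V: 1.
Total tree length = 11.

11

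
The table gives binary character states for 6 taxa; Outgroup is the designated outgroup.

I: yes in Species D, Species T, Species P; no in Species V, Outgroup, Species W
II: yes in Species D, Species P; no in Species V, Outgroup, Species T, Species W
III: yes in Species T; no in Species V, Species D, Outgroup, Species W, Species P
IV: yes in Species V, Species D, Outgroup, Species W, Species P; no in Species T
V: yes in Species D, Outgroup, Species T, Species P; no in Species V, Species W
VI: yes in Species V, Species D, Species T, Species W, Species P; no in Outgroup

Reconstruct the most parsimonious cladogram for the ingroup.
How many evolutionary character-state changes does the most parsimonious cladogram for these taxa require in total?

Character polarity is set by the outgroup: the derived state is whichever differs from the outgroup's state, so for IV, V the derived state is 'no', and for the remaining characters it is 'yes'.
Only Species D, Species P, and Species T show the derived state 'yes' for I, supporting them as a clade.
II: derived state 'yes' in Species D and Species P only — synapomorphy for {Species D, Species P}.
III: derived state 'yes' in Species T only — an autapomorphy, so it tells us nothing about relationships among taxa.
IV (derived state 'no') is unique to Species T (autapomorphy; uninformative for grouping).
Only Species V and Species W show the derived state 'no' for V, supporting them as a clade.
All ingroup taxa share the derived state 'yes' for VI; it defines the ingroup but does not resolve relationships within it.
Most parsimonious ingroup topology: (((Species P,Species D),Species T),(Species V,Species W)).
Changes per character on this tree: I: 1; II: 1; III: 1; IV: 1; V: 1; VI: 1.
Total = 6.

6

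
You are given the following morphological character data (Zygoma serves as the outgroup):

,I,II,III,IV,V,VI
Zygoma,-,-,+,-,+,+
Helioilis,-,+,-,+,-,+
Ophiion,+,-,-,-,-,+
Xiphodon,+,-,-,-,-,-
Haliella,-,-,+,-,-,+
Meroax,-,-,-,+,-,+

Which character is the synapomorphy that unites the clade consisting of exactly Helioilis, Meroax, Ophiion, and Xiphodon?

Character polarity is set by the outgroup: the derived state is whichever differs from the outgroup's state, so for III, V, VI the derived state is '-', and for the remaining characters it is '+'.
Only Ophiion and Xiphodon show the derived state '+' for I, supporting them as a clade.
II: derived state '+' in Helioilis only — an autapomorphy, so it tells us nothing about relationships among taxa.
III (derived state '-') is shared by Helioilis, Meroax, Ophiion, and Xiphodon — a synapomorphy uniting that clade.
Only Helioilis and Meroax show the derived state '+' for IV, supporting them as a clade.
V (derived state '-') is shared by all ingroup taxa — unites the whole ingroup.
VI (derived state '-') is unique to Xiphodon (autapomorphy; uninformative for grouping).
Most parsimonious ingroup topology: (((Helioilis,Meroax),(Ophiion,Xiphodon)),Haliella).
The clade {Helioilis, Meroax, Ophiion, Xiphodon} is supported by III: its derived state '-' occurs in exactly those taxa and in no other taxon (including the outgroup).

III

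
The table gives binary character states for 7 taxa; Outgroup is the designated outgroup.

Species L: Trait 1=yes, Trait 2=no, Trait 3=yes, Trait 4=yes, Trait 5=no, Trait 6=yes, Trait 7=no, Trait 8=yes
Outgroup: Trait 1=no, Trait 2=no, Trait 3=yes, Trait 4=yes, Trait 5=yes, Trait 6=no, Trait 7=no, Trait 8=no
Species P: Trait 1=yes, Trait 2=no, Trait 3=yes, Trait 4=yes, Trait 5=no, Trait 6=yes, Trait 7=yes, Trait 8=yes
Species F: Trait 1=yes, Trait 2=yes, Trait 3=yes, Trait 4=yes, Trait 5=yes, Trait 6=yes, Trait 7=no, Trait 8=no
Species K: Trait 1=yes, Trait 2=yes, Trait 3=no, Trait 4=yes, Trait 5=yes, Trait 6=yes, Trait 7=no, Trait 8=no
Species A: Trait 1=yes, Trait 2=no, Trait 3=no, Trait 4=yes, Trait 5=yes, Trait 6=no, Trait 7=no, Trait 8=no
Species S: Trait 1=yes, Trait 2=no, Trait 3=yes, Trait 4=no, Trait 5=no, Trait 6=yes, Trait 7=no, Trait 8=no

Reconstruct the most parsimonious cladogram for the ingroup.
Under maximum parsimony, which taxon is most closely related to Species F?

Species K

Character polarity is set by the outgroup: the derived state is whichever differs from the outgroup's state, so for Trait 3, Trait 4, Trait 5 the derived state is 'no', and for the remaining characters it is 'yes'.
Trait 1 (derived state 'yes') is shared by all ingroup taxa — unites the whole ingroup.
Only Species F and Species K show the derived state 'yes' for Trait 2, supporting them as a clade.
Trait 3 groups Species A and Species K, which is incompatible with the clades supported by the remaining characters; treating it as convergent (homoplasy) costs fewer steps than any alternative tree.
Trait 4: derived state 'no' in Species S only — an autapomorphy, so it tells us nothing about relationships among taxa.
Only Species L, Species P, and Species S show the derived state 'no' for Trait 5, supporting them as a clade.
Trait 6: derived state 'yes' in Species F, Species K, Species L, Species P, and Species S only — synapomorphy for {Species F, Species K, Species L, Species P, Species S}.
Trait 7: derived state 'yes' in Species P only — an autapomorphy, so it tells us nothing about relationships among taxa.
Only Species L and Species P show the derived state 'yes' for Trait 8, supporting them as a clade.
Most parsimonious ingroup topology: ((((Species P,Species L),Species S),(Species K,Species F)),Species A).
Species F and Species K form a cherry on this tree, so they are sister taxa.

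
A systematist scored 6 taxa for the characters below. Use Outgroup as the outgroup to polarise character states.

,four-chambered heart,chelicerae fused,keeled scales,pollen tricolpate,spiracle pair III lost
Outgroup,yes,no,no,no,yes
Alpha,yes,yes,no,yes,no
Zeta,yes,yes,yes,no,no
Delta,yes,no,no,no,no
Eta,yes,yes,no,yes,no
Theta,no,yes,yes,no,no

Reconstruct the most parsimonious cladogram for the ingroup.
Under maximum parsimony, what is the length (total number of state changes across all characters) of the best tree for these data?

Character polarity is set by the outgroup: the derived state is whichever differs from the outgroup's state, so for four-chambered heart, spiracle pair III lost the derived state is 'no', and for the remaining characters it is 'yes'.
four-chambered heart (derived state 'no') is unique to Theta (autapomorphy; uninformative for grouping).
chelicerae fused (derived state 'yes') is shared by Alpha, Eta, Theta, and Zeta — a synapomorphy uniting that clade.
keeled scales: derived state 'yes' in Theta and Zeta only — synapomorphy for {Theta, Zeta}.
pollen tricolpate: derived state 'yes' in Alpha and Eta only — synapomorphy for {Alpha, Eta}.
spiracle pair III lost (derived state 'no') is shared by all ingroup taxa — unites the whole ingroup.
Most parsimonious ingroup topology: (((Alpha,Eta),(Zeta,Theta)),Delta).
Changes per character on this tree: four-chambered heart: 1; chelicerae fused: 1; keeled scales: 1; pollen tricolpate: 1; spiracle pair III lost: 1.
Total = 5.

5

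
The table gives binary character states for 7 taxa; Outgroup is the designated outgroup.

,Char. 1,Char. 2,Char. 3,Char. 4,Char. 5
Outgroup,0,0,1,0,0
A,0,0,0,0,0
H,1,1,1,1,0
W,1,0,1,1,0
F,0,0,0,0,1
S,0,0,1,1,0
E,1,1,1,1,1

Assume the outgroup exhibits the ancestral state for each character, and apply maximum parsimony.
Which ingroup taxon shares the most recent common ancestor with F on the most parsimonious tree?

Character polarity is set by the outgroup: the derived state is whichever differs from the outgroup's state, so for Char. 3 the derived state is '0', and for the remaining characters it is '1'.
Char. 1: derived state '1' in E, H, and W only — synapomorphy for {E, H, W}.
Only E and H show the derived state '1' for Char. 2, supporting them as a clade.
Only A and F show the derived state '0' for Char. 3, supporting them as a clade.
Char. 4 (derived state '1') is shared by E, H, S, and W — a synapomorphy uniting that clade.
Char. 5 groups E and F, which is incompatible with the clades supported by the remaining characters; treating it as convergent (homoplasy) costs fewer steps than any alternative tree.
Most parsimonious ingroup topology: ((A,F),(((H,E),W),S)).
F and A form a cherry on this tree, so they are sister taxa.

A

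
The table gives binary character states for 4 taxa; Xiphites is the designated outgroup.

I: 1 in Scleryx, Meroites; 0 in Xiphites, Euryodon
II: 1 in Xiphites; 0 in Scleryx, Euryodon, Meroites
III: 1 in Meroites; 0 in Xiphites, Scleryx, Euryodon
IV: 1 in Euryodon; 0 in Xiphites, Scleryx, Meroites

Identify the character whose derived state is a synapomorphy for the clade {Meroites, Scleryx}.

Character polarity is set by the outgroup: the derived state is whichever differs from the outgroup's state, so for II the derived state is '0', and for the remaining characters it is '1'.
Only Meroites and Scleryx show the derived state '1' for I, supporting them as a clade.
II (derived state '0') is shared by all ingroup taxa — unites the whole ingroup.
III (derived state '1') is unique to Meroites (autapomorphy; uninformative for grouping).
IV (derived state '1') is unique to Euryodon (autapomorphy; uninformative for grouping).
Most parsimonious ingroup topology: ((Scleryx,Meroites),Euryodon).
The clade {Meroites, Scleryx} is supported by I: its derived state '1' occurs in exactly those taxa and in no other taxon (including the outgroup).

I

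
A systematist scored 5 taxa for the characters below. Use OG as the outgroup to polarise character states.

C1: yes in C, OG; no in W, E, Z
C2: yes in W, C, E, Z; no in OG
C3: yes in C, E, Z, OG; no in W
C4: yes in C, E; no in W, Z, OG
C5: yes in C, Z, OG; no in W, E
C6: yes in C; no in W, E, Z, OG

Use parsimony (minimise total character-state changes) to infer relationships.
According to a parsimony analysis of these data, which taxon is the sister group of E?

Character polarity is set by the outgroup: the derived state is whichever differs from the outgroup's state, so for C1, C3, C5 the derived state is 'no', and for the remaining characters it is 'yes'.
Only E, W, and Z show the derived state 'no' for C1, supporting them as a clade.
C2 (derived state 'yes') is shared by all ingroup taxa — unites the whole ingroup.
C3: derived state 'no' in W only — an autapomorphy, so it tells us nothing about relationships among taxa.
C4 groups C and E, which is incompatible with the clades supported by the remaining characters; treating it as convergent (homoplasy) costs fewer steps than any alternative tree.
C5: derived state 'no' in E and W only — synapomorphy for {E, W}.
C6 (derived state 'yes') is unique to C (autapomorphy; uninformative for grouping).
Most parsimonious ingroup topology: (C,((E,W),Z)).
E and W form a cherry on this tree, so they are sister taxa.

W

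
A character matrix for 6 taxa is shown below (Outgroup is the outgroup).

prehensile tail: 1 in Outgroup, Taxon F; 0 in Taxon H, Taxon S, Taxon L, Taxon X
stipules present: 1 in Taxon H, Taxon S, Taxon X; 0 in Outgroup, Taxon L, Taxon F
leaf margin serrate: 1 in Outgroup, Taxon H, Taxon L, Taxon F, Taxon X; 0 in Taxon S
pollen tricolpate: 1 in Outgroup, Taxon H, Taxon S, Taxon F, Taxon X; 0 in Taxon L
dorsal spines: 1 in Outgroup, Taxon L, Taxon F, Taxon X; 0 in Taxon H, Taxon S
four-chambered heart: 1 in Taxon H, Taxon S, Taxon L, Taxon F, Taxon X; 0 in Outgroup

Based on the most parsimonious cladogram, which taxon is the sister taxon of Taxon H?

Character polarity is set by the outgroup: the derived state is whichever differs from the outgroup's state, so for prehensile tail, leaf margin serrate, pollen tricolpate, dorsal spines the derived state is '0', and for the remaining characters it is '1'.
prehensile tail: derived state '0' in Taxon H, Taxon L, Taxon S, and Taxon X only — synapomorphy for {Taxon H, Taxon L, Taxon S, Taxon X}.
Only Taxon H, Taxon S, and Taxon X show the derived state '1' for stipules present, supporting them as a clade.
leaf margin serrate: derived state '0' in Taxon S only — an autapomorphy, so it tells us nothing about relationships among taxa.
pollen tricolpate (derived state '0') is unique to Taxon L (autapomorphy; uninformative for grouping).
dorsal spines (derived state '0') is shared by Taxon H and Taxon S — a synapomorphy uniting that clade.
four-chambered heart (derived state '1') is shared by all ingroup taxa — unites the whole ingroup.
Most parsimonious ingroup topology: ((((Taxon H,Taxon S),Taxon X),Taxon L),Taxon F).
Taxon H and Taxon S form a cherry on this tree, so they are sister taxa.

Taxon S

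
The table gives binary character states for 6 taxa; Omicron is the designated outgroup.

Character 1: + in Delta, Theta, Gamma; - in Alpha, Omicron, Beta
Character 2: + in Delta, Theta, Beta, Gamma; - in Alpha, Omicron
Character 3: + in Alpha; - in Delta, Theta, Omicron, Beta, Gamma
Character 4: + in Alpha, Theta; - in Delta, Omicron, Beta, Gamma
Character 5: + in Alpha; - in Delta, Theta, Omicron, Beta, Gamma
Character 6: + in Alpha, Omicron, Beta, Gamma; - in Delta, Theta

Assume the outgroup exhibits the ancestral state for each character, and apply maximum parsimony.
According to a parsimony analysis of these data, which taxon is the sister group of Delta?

Theta

Character polarity is set by the outgroup: the derived state is whichever differs from the outgroup's state, so for Character 6 the derived state is '-', and for the remaining characters it is '+'.
Character 1 (derived state '+') is shared by Delta, Gamma, and Theta — a synapomorphy uniting that clade.
Character 2: derived state '+' in Beta, Delta, Gamma, and Theta only — synapomorphy for {Beta, Delta, Gamma, Theta}.
Character 3: derived state '+' in Alpha only — an autapomorphy, so it tells us nothing about relationships among taxa.
Character 4 (state '+') occurs in Alpha and Theta but conflicts with the nesting implied by the other characters — most parsimoniously interpreted as homoplasy.
Character 5 (derived state '+') is unique to Alpha (autapomorphy; uninformative for grouping).
Character 6 (derived state '-') is shared by Delta and Theta — a synapomorphy uniting that clade.
Most parsimonious ingroup topology: ((((Theta,Delta),Gamma),Beta),Alpha).
Delta and Theta form a cherry on this tree, so they are sister taxa.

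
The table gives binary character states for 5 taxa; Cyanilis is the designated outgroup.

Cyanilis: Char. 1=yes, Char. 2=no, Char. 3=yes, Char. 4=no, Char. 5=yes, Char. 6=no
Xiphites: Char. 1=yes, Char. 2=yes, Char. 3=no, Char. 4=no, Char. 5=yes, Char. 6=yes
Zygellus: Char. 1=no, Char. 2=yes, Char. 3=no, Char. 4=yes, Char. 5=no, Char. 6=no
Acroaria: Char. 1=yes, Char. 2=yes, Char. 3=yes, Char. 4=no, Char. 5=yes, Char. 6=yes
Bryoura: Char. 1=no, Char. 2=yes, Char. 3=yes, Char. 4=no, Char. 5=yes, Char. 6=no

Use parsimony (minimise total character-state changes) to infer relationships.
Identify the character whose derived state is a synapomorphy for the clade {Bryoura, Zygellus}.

Char. 1

Character polarity is set by the outgroup: the derived state is whichever differs from the outgroup's state, so for Char. 1, Char. 3, Char. 5 the derived state is 'no', and for the remaining characters it is 'yes'.
Char. 1: derived state 'no' in Bryoura and Zygellus only — synapomorphy for {Bryoura, Zygellus}.
Char. 2 (derived state 'yes') is shared by all ingroup taxa — unites the whole ingroup.
Char. 3 (state 'no') occurs in Xiphites and Zygellus but conflicts with the nesting implied by the other characters — most parsimoniously interpreted as homoplasy.
Char. 4 (derived state 'yes') is unique to Zygellus (autapomorphy; uninformative for grouping).
Char. 5: derived state 'no' in Zygellus only — an autapomorphy, so it tells us nothing about relationships among taxa.
Char. 6 (derived state 'yes') is shared by Acroaria and Xiphites — a synapomorphy uniting that clade.
Most parsimonious ingroup topology: ((Xiphites,Acroaria),(Zygellus,Bryoura)).
The clade {Bryoura, Zygellus} is supported by Char. 1: its derived state 'no' occurs in exactly those taxa and in no other taxon (including the outgroup).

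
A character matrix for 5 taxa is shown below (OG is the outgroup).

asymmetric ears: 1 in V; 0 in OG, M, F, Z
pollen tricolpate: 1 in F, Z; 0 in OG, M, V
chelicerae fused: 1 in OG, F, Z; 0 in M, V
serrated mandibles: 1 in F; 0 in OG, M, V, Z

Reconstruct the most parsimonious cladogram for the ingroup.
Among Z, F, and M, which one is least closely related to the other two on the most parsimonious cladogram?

M

Character polarity is set by the outgroup: the derived state is whichever differs from the outgroup's state, so for chelicerae fused the derived state is '0', and for the remaining characters it is '1'.
asymmetric ears: derived state '1' in V only — an autapomorphy, so it tells us nothing about relationships among taxa.
Only F and Z show the derived state '1' for pollen tricolpate, supporting them as a clade.
Only M and V show the derived state '0' for chelicerae fused, supporting them as a clade.
serrated mandibles (derived state '1') is unique to F (autapomorphy; uninformative for grouping).
Most parsimonious ingroup topology: ((M,V),(F,Z)).
Z and F share a more recent common ancestor with each other than either does with M, so M is the least closely related of the three.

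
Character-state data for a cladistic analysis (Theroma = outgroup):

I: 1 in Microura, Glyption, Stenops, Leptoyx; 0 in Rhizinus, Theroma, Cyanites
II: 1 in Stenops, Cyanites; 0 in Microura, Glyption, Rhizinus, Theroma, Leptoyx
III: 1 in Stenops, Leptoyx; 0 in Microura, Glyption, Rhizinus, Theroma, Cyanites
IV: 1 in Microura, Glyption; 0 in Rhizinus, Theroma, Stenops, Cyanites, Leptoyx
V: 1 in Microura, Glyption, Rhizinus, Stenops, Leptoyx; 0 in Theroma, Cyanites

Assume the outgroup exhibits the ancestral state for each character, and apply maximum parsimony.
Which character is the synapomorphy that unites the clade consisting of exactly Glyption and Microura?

IV

The outgroup has state '0' for every character, so '1' is the derived state throughout.
Only Glyption, Leptoyx, Microura, and Stenops show the derived state '1' for I, supporting them as a clade.
II groups Cyanites and Stenops, which is incompatible with the clades supported by the remaining characters; treating it as convergent (homoplasy) costs fewer steps than any alternative tree.
Only Leptoyx and Stenops show the derived state '1' for III, supporting them as a clade.
IV: derived state '1' in Glyption and Microura only — synapomorphy for {Glyption, Microura}.
Only Glyption, Leptoyx, Microura, Rhizinus, and Stenops show the derived state '1' for V, supporting them as a clade.
Most parsimonious ingroup topology: ((((Microura,Glyption),(Stenops,Leptoyx)),Rhizinus),Cyanites).
The clade {Glyption, Microura} is supported by IV: its derived state '1' occurs in exactly those taxa and in no other taxon (including the outgroup).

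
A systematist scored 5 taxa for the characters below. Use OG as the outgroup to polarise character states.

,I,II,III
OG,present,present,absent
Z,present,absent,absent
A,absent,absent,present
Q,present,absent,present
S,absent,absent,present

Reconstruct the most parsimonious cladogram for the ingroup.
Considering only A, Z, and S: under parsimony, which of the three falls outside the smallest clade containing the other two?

Character polarity is set by the outgroup: the derived state is whichever differs from the outgroup's state, so for I, II the derived state is 'absent', and for the remaining characters it is 'present'.
I (derived state 'absent') is shared by A and S — a synapomorphy uniting that clade.
II (derived state 'absent') is shared by all ingroup taxa — unites the whole ingroup.
III (derived state 'present') is shared by A, Q, and S — a synapomorphy uniting that clade.
Most parsimonious ingroup topology: (Z,((A,S),Q)).
S and A share a more recent common ancestor with each other than either does with Z, so Z is the least closely related of the three.

Z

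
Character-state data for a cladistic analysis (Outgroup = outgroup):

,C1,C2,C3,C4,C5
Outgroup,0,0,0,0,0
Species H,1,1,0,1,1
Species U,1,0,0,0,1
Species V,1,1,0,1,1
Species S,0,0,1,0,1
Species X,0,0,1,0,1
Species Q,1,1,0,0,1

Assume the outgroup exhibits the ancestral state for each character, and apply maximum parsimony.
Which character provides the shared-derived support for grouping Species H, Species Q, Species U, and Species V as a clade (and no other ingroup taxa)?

C1

The outgroup has state '0' for every character, so '1' is the derived state throughout.
C1 (derived state '1') is shared by Species H, Species Q, Species U, and Species V — a synapomorphy uniting that clade.
C2: derived state '1' in Species H, Species Q, and Species V only — synapomorphy for {Species H, Species Q, Species V}.
C3: derived state '1' in Species S and Species X only — synapomorphy for {Species S, Species X}.
C4: derived state '1' in Species H and Species V only — synapomorphy for {Species H, Species V}.
All ingroup taxa share the derived state '1' for C5; it defines the ingroup but does not resolve relationships within it.
Most parsimonious ingroup topology: ((((Species H,Species V),Species Q),Species U),(Species S,Species X)).
The clade {Species H, Species Q, Species U, Species V} is supported by C1: its derived state '1' occurs in exactly those taxa and in no other taxon (including the outgroup).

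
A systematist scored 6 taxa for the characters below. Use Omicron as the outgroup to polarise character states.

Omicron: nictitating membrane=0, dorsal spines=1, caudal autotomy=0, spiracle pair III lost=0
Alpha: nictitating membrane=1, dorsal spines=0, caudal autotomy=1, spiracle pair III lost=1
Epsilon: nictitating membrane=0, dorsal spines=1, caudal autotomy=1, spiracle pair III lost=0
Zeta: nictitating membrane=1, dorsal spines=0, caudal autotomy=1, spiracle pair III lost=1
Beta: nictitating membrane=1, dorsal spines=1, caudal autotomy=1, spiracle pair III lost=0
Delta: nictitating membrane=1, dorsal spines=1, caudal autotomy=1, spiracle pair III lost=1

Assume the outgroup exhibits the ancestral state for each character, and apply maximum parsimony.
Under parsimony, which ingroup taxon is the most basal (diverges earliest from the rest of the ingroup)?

Character polarity is set by the outgroup: the derived state is whichever differs from the outgroup's state, so for dorsal spines the derived state is '0', and for the remaining characters it is '1'.
Only Alpha, Beta, Delta, and Zeta show the derived state '1' for nictitating membrane, supporting them as a clade.
dorsal spines: derived state '0' in Alpha and Zeta only — synapomorphy for {Alpha, Zeta}.
All ingroup taxa share the derived state '1' for caudal autotomy; it defines the ingroup but does not resolve relationships within it.
Only Alpha, Delta, and Zeta show the derived state '1' for spiracle pair III lost, supporting them as a clade.
Most parsimonious ingroup topology: ((((Alpha,Zeta),Delta),Beta),Epsilon).
Epsilon is sister to the clade containing all other ingroup taxa, so it is the earliest-diverging (most basal) ingroup lineage.

Epsilon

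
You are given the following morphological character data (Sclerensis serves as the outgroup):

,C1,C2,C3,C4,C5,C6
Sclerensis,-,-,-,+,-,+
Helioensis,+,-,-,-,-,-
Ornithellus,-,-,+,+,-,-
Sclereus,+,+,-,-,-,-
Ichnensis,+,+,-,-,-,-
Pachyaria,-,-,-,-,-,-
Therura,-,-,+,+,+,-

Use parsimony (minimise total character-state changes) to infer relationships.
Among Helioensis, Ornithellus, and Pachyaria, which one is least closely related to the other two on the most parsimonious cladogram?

Ornithellus

Character polarity is set by the outgroup: the derived state is whichever differs from the outgroup's state, so for C4, C6 the derived state is '-', and for the remaining characters it is '+'.
C1 (derived state '+') is shared by Helioensis, Ichnensis, and Sclereus — a synapomorphy uniting that clade.
C2 (derived state '+') is shared by Ichnensis and Sclereus — a synapomorphy uniting that clade.
C3 (derived state '+') is shared by Ornithellus and Therura — a synapomorphy uniting that clade.
C4 (derived state '-') is shared by Helioensis, Ichnensis, Pachyaria, and Sclereus — a synapomorphy uniting that clade.
C5 (derived state '+') is unique to Therura (autapomorphy; uninformative for grouping).
All ingroup taxa share the derived state '-' for C6; it defines the ingroup but does not resolve relationships within it.
Most parsimonious ingroup topology: (((Helioensis,(Sclereus,Ichnensis)),Pachyaria),(Ornithellus,Therura)).
Pachyaria and Helioensis share a more recent common ancestor with each other than either does with Ornithellus, so Ornithellus is the least closely related of the three.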